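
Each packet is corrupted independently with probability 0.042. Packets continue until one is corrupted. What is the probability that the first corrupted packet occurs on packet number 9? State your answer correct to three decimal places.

0.030

Geometric (trials to first success), p = 0.042.
P(Y = 9) = (1−p)^8 · p = 0.70945 · 0.042 = 0.02980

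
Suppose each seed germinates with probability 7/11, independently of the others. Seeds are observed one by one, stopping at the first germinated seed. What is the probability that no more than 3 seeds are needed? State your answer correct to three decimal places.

Y = number of seeds to the first success; geometric, p = 0.636364.
P(Y ≤ 3) = 1 − (1−p)^3 = 1 − 0.04808 = 0.95192

0.952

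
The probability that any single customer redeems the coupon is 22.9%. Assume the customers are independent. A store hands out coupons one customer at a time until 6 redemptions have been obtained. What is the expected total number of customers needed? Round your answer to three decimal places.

Y = total customers until the sixth success; negative binomial with r=6, p=0.229.
E[Y] = r / p = 6 / 0.229 = 26.20087

26.201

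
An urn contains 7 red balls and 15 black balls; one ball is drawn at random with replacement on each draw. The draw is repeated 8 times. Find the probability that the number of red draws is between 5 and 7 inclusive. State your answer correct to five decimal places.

0.07319

X ~ Binomial(8, 0.318182); P(5 ≤ X ≤ 7) = Σ C(8,k) p^k (1−p)^(8−k) over k:
  k=5: C(8,5)·0.318182^5·0.681818^3 = 0.0578856
  k=6: C(8,6)·0.318182^6·0.681818^2 = 0.0135066
  k=7: C(8,7)·0.318182^7·0.681818^1 = 0.0018009
Total = 0.0731931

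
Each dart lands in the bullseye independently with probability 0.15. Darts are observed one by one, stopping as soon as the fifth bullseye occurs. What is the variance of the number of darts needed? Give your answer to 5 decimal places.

188.88889

Y = total darts until the fifth success; negative binomial with r=5, p=0.15.
Var(Y) = r(1−p)/p² = 5·0.85 / 0.15² = 188.8888889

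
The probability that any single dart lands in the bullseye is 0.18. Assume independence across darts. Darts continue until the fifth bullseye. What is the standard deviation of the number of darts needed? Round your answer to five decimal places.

Y = total darts until the fifth success; negative binomial with r=5, p=0.18.
SD(Y) = √[r(1−p)/p²] = √(126.5432099) = 11.2491426

11.24914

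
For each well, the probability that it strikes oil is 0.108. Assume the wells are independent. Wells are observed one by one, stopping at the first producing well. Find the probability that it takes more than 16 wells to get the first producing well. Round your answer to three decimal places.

0.161

Y = number of wells to the first success; geometric, p = 0.108.
P(Y > 16) = P(first 16 all fail) = (1−p)^16 = 0.16063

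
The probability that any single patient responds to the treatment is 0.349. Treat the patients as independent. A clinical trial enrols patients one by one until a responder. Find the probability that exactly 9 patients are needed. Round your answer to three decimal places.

0.011

Geometric (trials to first success), p = 0.349.
P(Y = 9) = (1−p)^8 · p = 0.032259 · 0.349 = 0.01126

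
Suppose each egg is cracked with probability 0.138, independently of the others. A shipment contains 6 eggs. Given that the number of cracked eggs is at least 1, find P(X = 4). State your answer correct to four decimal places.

0.0069

X ~ Binomial(6, 0.138). Want P(X=4 | X≥1) = P(X=4) / P(X≥1).
P(X=4) = C(6,4)·0.138^4·0.862^2 = 0.004042
P(X≥1) = 1 − 0.410245 = 0.589755
Ratio = 0.004042 / 0.589755 = 0.006854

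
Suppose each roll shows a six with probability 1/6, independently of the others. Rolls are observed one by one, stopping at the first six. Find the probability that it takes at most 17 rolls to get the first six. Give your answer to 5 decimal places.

Y = number of rolls to the first success; geometric, p = 0.166667.
P(Y ≤ 17) = 1 − (1−p)^17 = 1 − 0.0450732 = 0.9549268

0.95493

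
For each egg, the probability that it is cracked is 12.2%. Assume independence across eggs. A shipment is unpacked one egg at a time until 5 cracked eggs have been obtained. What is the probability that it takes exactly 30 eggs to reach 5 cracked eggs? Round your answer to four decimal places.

Y = trial on which the fifth success occurs; negative binomial, r=5, p=0.122.
P(Y=30) = C(29,4) · p^5 · (1−p)^25
= 23751 · 2.7027e-05 · 0.038669 = 0.024822

0.0248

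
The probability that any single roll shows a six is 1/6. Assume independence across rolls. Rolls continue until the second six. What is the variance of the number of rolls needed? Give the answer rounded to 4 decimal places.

60.0000

Y = total rolls until the second success; negative binomial with r=2, p=0.166667.
Var(Y) = r(1−p)/p² = 2·0.833333 / 0.166667² = 60.000000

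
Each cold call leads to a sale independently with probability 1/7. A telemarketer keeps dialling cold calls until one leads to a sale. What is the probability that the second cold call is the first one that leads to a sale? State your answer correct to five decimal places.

0.12245

Geometric (trials to first success), p = 0.142857.
P(Y = 2) = (1−p)^1 · p = 0.85714 · 0.142857 = 0.1224490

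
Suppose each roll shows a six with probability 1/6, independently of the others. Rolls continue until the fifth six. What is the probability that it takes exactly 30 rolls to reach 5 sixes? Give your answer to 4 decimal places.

0.0320

Y = trial on which the fifth success occurs; negative binomial, r=5, p=0.166667.
P(Y=30) = C(29,4) · p^5 · (1−p)^25
= 23751 · 0.0001286 · 0.010483 = 0.032018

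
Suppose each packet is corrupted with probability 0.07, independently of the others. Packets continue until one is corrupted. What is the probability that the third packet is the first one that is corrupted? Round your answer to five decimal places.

0.06054

Geometric (trials to first success), p = 0.07.
P(Y = 3) = (1−p)^2 · p = 0.8649 · 0.07 = 0.0605430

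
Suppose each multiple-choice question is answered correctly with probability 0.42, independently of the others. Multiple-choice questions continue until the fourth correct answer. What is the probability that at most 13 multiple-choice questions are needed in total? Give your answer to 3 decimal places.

0.866

Finishing within 13 multiple-choice questions ⇔ at least 4 successes in the first 13. With X ~ Binomial(13, 0.42), P(Y ≤ 13) = 1 − P(X ≤ 3).
  k=0: C(13,0)·0.42^0·0.58^13 = 0.00084
  k=1: C(13,1)·0.42^1·0.58^12 = 0.00791
  k=2: C(13,2)·0.42^2·0.58^11 = 0.03438
  k=3: C(13,3)·0.42^3·0.58^10 = 0.09128
1 − 0.13442 = 0.86558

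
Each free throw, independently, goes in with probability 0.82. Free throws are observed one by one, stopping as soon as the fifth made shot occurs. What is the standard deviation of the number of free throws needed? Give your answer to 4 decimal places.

1.1569

Y = total free throws until the fifth success; negative binomial with r=5, p=0.82.
SD(Y) = √[r(1−p)/p²] = √(1.338489) = 1.156931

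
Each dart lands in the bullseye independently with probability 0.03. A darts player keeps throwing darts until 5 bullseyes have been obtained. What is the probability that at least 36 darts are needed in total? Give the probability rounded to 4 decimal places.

Needing more than 35 darts ⇔ fewer than 5 successes in the first 35. With X ~ Binomial(35, 0.03), P(Y > 35) = P(X ≤ 4).
  k=0: C(35,0)·0.03^0·0.97^35 = 0.344358
  k=1: C(35,1)·0.03^1·0.97^34 = 0.372759
  k=2: C(35,2)·0.03^2·0.97^33 = 0.195987
  k=3: C(35,3)·0.03^3·0.97^32 = 0.066676
  k=4: C(35,4)·0.03^4·0.97^31 = 0.016497
P(X ≤ 4) = 0.996277

0.9963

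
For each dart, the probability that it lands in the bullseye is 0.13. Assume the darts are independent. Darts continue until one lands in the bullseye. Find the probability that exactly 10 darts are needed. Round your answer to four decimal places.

Geometric (trials to first success), p = 0.13.
P(Y = 10) = (1−p)^9 · p = 0.28554 · 0.13 = 0.037121

0.0371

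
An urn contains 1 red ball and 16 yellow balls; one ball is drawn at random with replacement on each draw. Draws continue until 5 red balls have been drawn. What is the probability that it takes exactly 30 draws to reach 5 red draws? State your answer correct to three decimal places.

0.004

Y = trial on which the fifth success occurs; negative binomial, r=5, p=0.058824.
P(Y=30) = C(29,4) · p^5 · (1−p)^25
= 23751 · 7.043e-07 · 0.21967 = 0.00367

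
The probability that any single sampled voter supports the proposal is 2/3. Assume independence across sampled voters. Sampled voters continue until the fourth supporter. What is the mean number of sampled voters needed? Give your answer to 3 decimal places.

6.000

Y = total sampled voters until the fourth success; negative binomial with r=4, p=0.666667.
E[Y] = r / p = 4 / 0.666667 = 6.00000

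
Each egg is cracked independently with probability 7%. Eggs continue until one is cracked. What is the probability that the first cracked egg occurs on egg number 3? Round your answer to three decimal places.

0.061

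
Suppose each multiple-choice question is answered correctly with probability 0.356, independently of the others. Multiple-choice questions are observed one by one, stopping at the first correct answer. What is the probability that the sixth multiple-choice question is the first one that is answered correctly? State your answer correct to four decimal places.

Geometric (trials to first success), p = 0.356.
P(Y = 6) = (1−p)^5 · p = 0.11077 · 0.356 = 0.039435

0.0394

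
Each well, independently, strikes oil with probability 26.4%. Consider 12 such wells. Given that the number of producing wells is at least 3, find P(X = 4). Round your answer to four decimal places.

X ~ Binomial(12, 0.264). Want P(X=4 | X≥3) = P(X=4) / P(X≥3).
P(X=4) = C(12,4)·0.264^4·0.736^8 = 0.207035
P(X≥3) = 1 − 0.025266 − 0.108753 − 0.214551 = 0.651430
Ratio = 0.207035 / 0.651430 = 0.317816

0.3178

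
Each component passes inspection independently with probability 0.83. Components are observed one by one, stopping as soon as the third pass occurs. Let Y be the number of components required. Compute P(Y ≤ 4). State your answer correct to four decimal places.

0.8634

Finishing within 4 components ⇔ at least 3 successes in the first 4. With X ~ Binomial(4, 0.83), P(Y ≤ 4) = 1 − P(X ≤ 2).
  k=0: C(4,0)·0.83^0·0.17^4 = 0.000835
  k=1: C(4,1)·0.83^1·0.17^3 = 0.016311
  k=2: C(4,2)·0.83^2·0.17^2 = 0.119455
1 − 0.136602 = 0.863398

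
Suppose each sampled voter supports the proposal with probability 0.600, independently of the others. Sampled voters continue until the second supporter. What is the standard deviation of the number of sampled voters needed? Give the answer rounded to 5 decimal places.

Y = total sampled voters until the second success; negative binomial with r=2, p=0.60.
SD(Y) = √[r(1−p)/p²] = √(2.2222222) = 1.4907120

1.49071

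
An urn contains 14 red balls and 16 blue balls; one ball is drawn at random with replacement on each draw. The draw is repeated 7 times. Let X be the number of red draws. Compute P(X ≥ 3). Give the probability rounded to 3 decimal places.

X ~ Binomial(7, 0.466667); P(X ≥ 3) = Σ C(7,k) p^k (1−p)^(7−k) over k:
  k=3: C(7,3)·0.466667^3·0.533333^4 = 0.28780
  k=4: C(7,4)·0.466667^4·0.533333^3 = 0.25182
  k=5: C(7,5)·0.466667^5·0.533333^2 = 0.13221
  k=6: C(7,6)·0.466667^6·0.533333^1 = 0.03856
  k=7: C(7,7)·0.466667^7·0.533333^0 = 0.00482
Total = 0.71520

0.715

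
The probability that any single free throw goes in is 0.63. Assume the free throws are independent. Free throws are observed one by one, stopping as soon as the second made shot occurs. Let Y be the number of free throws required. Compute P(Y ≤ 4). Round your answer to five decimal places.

0.85361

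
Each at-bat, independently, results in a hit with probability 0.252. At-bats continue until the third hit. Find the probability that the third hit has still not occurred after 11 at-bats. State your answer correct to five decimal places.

0.44902

Needing more than 11 at-bats ⇔ fewer than 3 successes in the first 11. With X ~ Binomial(11, 0.252), P(Y > 11) = P(X ≤ 2).
  k=0: C(11,0)·0.252^0·0.748^11 = 0.0410126
  k=1: C(11,1)·0.252^1·0.748^10 = 0.1519880
  k=2: C(11,2)·0.252^2·0.748^9 = 0.2560225
P(X ≤ 2) = 0.4490231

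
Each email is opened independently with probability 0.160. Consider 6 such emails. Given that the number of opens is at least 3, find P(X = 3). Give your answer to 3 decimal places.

0.866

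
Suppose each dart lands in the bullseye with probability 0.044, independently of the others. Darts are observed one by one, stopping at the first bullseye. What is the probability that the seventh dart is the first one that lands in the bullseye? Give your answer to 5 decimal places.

Geometric (trials to first success), p = 0.044.
P(Y = 7) = (1−p)^6 · p = 0.76339 · 0.044 = 0.0335892

0.03359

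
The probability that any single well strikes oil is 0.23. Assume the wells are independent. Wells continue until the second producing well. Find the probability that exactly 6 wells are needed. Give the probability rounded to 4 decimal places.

Y = trial on which the second success occurs; negative binomial, r=2, p=0.23.
P(Y=6) = C(5,1) · p^2 · (1−p)^4
= 5 · 0.0529 · 0.35153 = 0.092980

0.0930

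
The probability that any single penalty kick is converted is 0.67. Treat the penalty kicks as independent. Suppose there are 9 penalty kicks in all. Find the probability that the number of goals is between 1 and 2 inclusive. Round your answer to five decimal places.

X ~ Binomial(9, 0.67); P(1 ≤ X ≤ 2) = Σ C(9,k) p^k (1−p)^(9−k) over k:
  k=1: C(9,1)·0.67^1·0.33^8 = 0.0008481
  k=2: C(9,2)·0.67^2·0.33^7 = 0.0068873
Total = 0.0077354

0.00774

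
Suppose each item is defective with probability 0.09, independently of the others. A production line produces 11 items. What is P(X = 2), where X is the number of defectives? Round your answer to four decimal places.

X ~ Binomial(n=11, p=0.09).
P(X=2) = C(11,2) · p^2 · (1−p)^9
= 55 · 0.0081 · 0.42793 = 0.190643

0.1906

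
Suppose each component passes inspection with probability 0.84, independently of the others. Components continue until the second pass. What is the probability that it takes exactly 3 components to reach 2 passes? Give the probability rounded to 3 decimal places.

0.226

Y = trial on which the second success occurs; negative binomial, r=2, p=0.84.
P(Y=3) = C(2,1) · p^2 · (1−p)^1
= 2 · 0.7056 · 0.16 = 0.22579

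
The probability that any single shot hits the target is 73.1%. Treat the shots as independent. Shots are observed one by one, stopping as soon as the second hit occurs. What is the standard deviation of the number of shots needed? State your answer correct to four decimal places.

Y = total shots until the second success; negative binomial with r=2, p=0.731.
SD(Y) = √[r(1−p)/p²] = √(1.006810) = 1.003399

1.0034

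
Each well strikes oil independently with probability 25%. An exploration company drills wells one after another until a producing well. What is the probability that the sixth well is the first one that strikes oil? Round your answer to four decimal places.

0.0593

Geometric (trials to first success), p = 0.25.
P(Y = 6) = (1−p)^5 · p = 0.2373 · 0.25 = 0.059326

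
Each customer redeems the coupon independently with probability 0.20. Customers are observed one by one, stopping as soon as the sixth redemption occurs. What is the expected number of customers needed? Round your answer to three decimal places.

30.000

Y = total customers until the sixth success; negative binomial with r=6, p=0.20.
E[Y] = r / p = 6 / 0.20 = 30.00000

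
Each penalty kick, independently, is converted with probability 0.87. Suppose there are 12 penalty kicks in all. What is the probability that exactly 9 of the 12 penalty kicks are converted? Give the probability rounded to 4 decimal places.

0.1380

X ~ Binomial(n=12, p=0.87).
P(X=9) = C(12,9) · p^9 · (1−p)^3
= 220 · 0.28554 · 0.002197 = 0.138015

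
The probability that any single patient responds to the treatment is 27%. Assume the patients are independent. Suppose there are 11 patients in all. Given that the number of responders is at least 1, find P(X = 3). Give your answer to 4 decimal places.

0.2704

X ~ Binomial(11, 0.27). Want P(X=3 | X≥1) = P(X=3) / P(X≥1).
P(X=3) = C(11,3)·0.27^3·0.73^8 = 0.261914
P(X≥1) = 1 − 0.031373 = 0.968627
Ratio = 0.261914 / 0.968627 = 0.270397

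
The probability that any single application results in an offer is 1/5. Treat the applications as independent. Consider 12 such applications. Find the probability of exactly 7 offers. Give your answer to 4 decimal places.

X ~ Binomial(n=12, p=0.20).
P(X=7) = C(12,7) · p^7 · (1−p)^5
= 792 · 1.28e-05 · 0.32768 = 0.003322

0.0033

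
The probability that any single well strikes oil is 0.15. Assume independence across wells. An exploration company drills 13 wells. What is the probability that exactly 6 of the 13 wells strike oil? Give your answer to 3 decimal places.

0.006

X ~ Binomial(n=13, p=0.15).
P(X=6) = C(13,6) · p^6 · (1−p)^7
= 1716 · 1.1391e-05 · 0.32058 = 0.00627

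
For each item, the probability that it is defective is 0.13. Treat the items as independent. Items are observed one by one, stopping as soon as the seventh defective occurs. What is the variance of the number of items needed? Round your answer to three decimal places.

Y = total items until the seventh success; negative binomial with r=7, p=0.13.
Var(Y) = r(1−p)/p² = 7·0.87 / 0.13² = 360.35503

360.355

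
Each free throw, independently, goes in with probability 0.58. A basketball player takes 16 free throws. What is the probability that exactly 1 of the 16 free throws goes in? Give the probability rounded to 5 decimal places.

0.00002

X ~ Binomial(n=16, p=0.58).
P(X=1) = C(16,1) · p^1 · (1−p)^15
= 16 · 0.58 · 2.2322e-06 = 0.0000207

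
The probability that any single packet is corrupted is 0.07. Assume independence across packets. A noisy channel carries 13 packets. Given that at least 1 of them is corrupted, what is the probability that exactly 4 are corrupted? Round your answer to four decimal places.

0.0146

X ~ Binomial(13, 0.07). Want P(X=4 | X≥1) = P(X=4) / P(X≥1).
P(X=4) = C(13,4)·0.07^4·0.93^9 = 0.008934
P(X≥1) = 1 − 0.389295 = 0.610705
Ratio = 0.008934 / 0.610705 = 0.014629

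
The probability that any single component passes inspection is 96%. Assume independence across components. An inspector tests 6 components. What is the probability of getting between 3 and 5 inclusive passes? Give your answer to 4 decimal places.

0.2172

X ~ Binomial(6, 0.96); P(3 ≤ X ≤ 5) = Σ C(6,k) p^k (1−p)^(6−k) over k:
  k=3: C(6,3)·0.96^3·0.04^3 = 0.001132
  k=4: C(6,4)·0.96^4·0.04^2 = 0.020384
  k=5: C(6,5)·0.96^5·0.04^1 = 0.195689
Total = 0.217206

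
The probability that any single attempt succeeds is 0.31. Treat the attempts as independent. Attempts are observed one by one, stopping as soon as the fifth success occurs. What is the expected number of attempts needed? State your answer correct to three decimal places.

16.129

Y = total attempts until the fifth success; negative binomial with r=5, p=0.31.
E[Y] = r / p = 5 / 0.31 = 16.12903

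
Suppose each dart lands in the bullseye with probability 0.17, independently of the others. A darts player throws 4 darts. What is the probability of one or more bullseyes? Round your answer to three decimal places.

P(at least one) = 1 − P(none) = 1 − (1 − 0.17)^4
= 1 − 0.47458 = 0.52542

0.525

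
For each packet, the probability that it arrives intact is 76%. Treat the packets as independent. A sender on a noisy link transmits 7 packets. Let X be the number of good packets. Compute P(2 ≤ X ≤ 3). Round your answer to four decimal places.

0.0606

X ~ Binomial(7, 0.76); P(2 ≤ X ≤ 3) = Σ C(7,k) p^k (1−p)^(7−k) over k:
  k=2: C(7,2)·0.76^2·0.24^5 = 0.009658
  k=3: C(7,3)·0.76^3·0.24^4 = 0.050975
Total = 0.060633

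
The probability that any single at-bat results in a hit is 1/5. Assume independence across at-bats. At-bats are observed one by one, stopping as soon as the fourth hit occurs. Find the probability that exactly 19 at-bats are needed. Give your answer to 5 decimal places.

0.04594

Y = trial on which the fourth success occurs; negative binomial, r=4, p=0.20.
P(Y=19) = C(18,3) · p^4 · (1−p)^15
= 816 · 0.0016 · 0.035184 = 0.0459367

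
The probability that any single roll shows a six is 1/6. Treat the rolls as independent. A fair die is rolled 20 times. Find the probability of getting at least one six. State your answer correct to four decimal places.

0.9739

P(at least one) = 1 − P(none) = 1 − (1 − 0.166667)^20
= 1 − 0.026084 = 0.973916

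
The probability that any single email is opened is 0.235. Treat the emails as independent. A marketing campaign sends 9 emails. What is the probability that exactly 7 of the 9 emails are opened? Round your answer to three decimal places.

X ~ Binomial(n=9, p=0.235).
P(X=7) = C(9,7) · p^7 · (1−p)^2
= 36 · 3.958e-05 · 0.58522 = 0.00083

0.001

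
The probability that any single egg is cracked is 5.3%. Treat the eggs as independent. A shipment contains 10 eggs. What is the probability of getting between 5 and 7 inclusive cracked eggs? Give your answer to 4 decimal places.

0.0001

X ~ Binomial(10, 0.053); P(5 ≤ X ≤ 7) = Σ C(10,k) p^k (1−p)^(10−k) over k:
  k=5: C(10,5)·0.053^5·0.947^5 = 0.000080
  k=6: C(10,6)·0.053^6·0.947^4 = 0.000004
  k=7: C(10,7)·0.053^7·0.947^3 = 0.000000
Total = 0.000084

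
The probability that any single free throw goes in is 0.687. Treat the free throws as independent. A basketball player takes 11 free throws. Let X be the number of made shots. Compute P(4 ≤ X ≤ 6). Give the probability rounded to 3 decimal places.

X ~ Binomial(11, 0.687); P(4 ≤ X ≤ 6) = Σ C(11,k) p^k (1−p)^(11−k) over k:
  k=4: C(11,4)·0.687^4·0.313^7 = 0.02163
  k=5: C(11,5)·0.687^5·0.313^6 = 0.06648
  k=6: C(11,6)·0.687^6·0.313^5 = 0.14592
Total = 0.23403

0.234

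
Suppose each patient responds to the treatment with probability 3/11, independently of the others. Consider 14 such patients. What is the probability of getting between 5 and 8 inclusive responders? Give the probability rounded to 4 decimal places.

X ~ Binomial(14, 0.272727); P(5 ≤ X ≤ 8) = Σ C(14,k) p^k (1−p)^(14−k) over k:
  k=5: C(14,5)·0.272727^5·0.727273^9 = 0.171942
  k=6: C(14,6)·0.272727^6·0.727273^8 = 0.096718
  k=7: C(14,7)·0.272727^7·0.727273^7 = 0.041450
  k=8: C(14,8)·0.272727^8·0.727273^6 = 0.013601
Total = 0.323711

0.3237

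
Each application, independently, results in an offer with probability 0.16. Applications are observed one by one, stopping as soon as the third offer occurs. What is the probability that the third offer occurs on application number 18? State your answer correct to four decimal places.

0.0407

Y = trial on which the third success occurs; negative binomial, r=3, p=0.16.
P(Y=18) = C(17,2) · p^3 · (1−p)^15
= 136 · 0.004096 · 0.073146 = 0.040746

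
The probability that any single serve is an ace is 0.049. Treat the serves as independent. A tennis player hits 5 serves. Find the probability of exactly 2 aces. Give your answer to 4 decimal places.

0.0207

X ~ Binomial(n=5, p=0.049).
P(X=2) = C(5,2) · p^2 · (1−p)^3
= 10 · 0.002401 · 0.86009 = 0.020651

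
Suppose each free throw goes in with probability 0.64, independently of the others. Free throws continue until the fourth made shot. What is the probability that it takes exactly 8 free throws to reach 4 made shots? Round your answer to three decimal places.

0.099

Y = trial on which the fourth success occurs; negative binomial, r=4, p=0.64.
P(Y=8) = C(7,3) · p^4 · (1−p)^4
= 35 · 0.16777 · 0.016796 = 0.09863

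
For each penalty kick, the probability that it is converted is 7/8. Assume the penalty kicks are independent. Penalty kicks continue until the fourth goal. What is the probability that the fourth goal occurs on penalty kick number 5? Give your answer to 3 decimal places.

0.293

Y = trial on which the fourth success occurs; negative binomial, r=4, p=0.875.
P(Y=5) = C(4,3) · p^4 · (1−p)^1
= 4 · 0.58618 · 0.125 = 0.29309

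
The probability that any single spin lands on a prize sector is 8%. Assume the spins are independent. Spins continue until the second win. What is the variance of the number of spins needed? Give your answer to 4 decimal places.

Y = total spins until the second success; negative binomial with r=2, p=0.08.
Var(Y) = r(1−p)/p² = 2·0.92 / 0.08² = 287.500000

287.5000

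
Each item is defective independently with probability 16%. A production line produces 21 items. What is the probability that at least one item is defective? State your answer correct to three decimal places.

P(at least one) = 1 − P(none) = 1 − (1 − 0.16)^21
= 1 − 0.02570 = 0.97430

0.974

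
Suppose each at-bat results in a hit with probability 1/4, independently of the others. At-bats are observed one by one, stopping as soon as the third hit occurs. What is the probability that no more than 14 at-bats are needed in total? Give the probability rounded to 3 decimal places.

0.719

Finishing within 14 at-bats ⇔ at least 3 successes in the first 14. With X ~ Binomial(14, 0.25), P(Y ≤ 14) = 1 − P(X ≤ 2).
  k=0: C(14,0)·0.25^0·0.75^14 = 0.01782
  k=1: C(14,1)·0.25^1·0.75^13 = 0.08315
  k=2: C(14,2)·0.25^2·0.75^12 = 0.18016
1 − 0.28113 = 0.71887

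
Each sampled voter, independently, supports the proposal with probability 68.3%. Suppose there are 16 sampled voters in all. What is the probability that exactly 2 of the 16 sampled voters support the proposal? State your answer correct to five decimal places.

X ~ Binomial(n=16, p=0.683).
P(X=2) = C(16,2) · p^2 · (1−p)^14
= 120 · 0.46649 · 1.0347e-07 = 0.0000058

0.00001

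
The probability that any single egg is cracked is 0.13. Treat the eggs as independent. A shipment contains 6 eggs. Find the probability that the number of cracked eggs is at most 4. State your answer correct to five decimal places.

0.99980

X ~ Binomial(6, 0.13); P(X ≤ 4) = Σ C(6,k) p^k (1−p)^(6−k) over k:
  k=0: C(6,0)·0.13^0·0.87^6 = 0.4336262
  k=1: C(6,1)·0.13^1·0.87^5 = 0.3887683
  k=2: C(6,2)·0.13^2·0.87^4 = 0.1452295
  k=3: C(6,3)·0.13^3·0.87^3 = 0.0289346
  k=4: C(6,4)·0.13^4·0.87^2 = 0.0032427
Total = 0.9998014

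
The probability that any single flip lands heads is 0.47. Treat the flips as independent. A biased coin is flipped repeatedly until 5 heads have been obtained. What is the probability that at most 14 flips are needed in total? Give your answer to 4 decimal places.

0.8678

Finishing within 14 flips ⇔ at least 5 successes in the first 14. With X ~ Binomial(14, 0.47), P(Y ≤ 14) = 1 − P(X ≤ 4).
  k=0: C(14,0)·0.47^0·0.53^14 = 0.000138
  k=1: C(14,1)·0.47^1·0.53^13 = 0.001713
  k=2: C(14,2)·0.47^2·0.53^12 = 0.009875
  k=3: C(14,3)·0.47^3·0.53^11 = 0.035029
  k=4: C(14,4)·0.47^4·0.53^10 = 0.085425
1 − 0.132180 = 0.867820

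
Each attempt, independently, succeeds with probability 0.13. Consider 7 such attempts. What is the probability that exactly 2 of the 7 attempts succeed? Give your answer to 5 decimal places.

0.17689

X ~ Binomial(n=7, p=0.13).
P(X=2) = C(7,2) · p^2 · (1−p)^5
= 21 · 0.0169 · 0.49842 = 0.1768896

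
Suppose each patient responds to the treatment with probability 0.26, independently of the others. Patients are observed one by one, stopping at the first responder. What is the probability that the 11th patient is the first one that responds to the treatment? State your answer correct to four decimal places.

Geometric (trials to first success), p = 0.26.
P(Y = 11) = (1−p)^10 · p = 0.04924 · 0.26 = 0.012802

0.0128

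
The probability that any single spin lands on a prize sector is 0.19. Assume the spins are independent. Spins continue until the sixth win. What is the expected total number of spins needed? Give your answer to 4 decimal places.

31.5789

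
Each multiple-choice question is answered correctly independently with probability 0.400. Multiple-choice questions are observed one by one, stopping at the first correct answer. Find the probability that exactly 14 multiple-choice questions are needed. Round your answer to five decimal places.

Geometric (trials to first success), p = 0.40.
P(Y = 14) = (1−p)^13 · p = 0.0013061 · 0.40 = 0.0005224

0.00052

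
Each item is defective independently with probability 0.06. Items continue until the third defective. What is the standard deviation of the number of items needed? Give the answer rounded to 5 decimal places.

27.98809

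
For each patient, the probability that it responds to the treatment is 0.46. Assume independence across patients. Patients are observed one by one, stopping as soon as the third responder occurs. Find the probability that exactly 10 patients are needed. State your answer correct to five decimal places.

Y = trial on which the third success occurs; negative binomial, r=3, p=0.46.
P(Y=10) = C(9,2) · p^3 · (1−p)^7
= 36 · 0.097336 · 0.013389 = 0.0469172

0.04692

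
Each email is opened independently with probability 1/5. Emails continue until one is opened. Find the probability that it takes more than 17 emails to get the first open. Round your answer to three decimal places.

Y = number of emails to the first success; geometric, p = 0.20.
P(Y > 17) = P(first 17 all fail) = (1−p)^17 = 0.02252

0.023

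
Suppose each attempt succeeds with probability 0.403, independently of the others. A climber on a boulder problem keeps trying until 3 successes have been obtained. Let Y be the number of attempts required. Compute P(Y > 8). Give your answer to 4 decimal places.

0.3092

Needing more than 8 attempts ⇔ fewer than 3 successes in the first 8. With X ~ Binomial(8, 0.403), P(Y > 8) = P(X ≤ 2).
  k=0: C(8,0)·0.403^0·0.597^8 = 0.016136
  k=1: C(8,1)·0.403^1·0.597^7 = 0.087140
  k=2: C(8,2)·0.403^2·0.597^6 = 0.205880
P(X ≤ 2) = 0.309155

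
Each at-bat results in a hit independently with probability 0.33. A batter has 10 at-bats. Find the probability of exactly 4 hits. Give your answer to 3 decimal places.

X ~ Binomial(n=10, p=0.33).
P(X=4) = C(10,4) · p^4 · (1−p)^6
= 210 · 0.011859 · 0.090458 = 0.22528

0.225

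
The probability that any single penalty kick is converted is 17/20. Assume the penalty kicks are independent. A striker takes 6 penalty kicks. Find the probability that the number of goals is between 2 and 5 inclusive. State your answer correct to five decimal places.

0.62245

X ~ Binomial(6, 0.85); P(2 ≤ X ≤ 5) = Σ C(6,k) p^k (1−p)^(6−k) over k:
  k=2: C(6,2)·0.85^2·0.15^4 = 0.0054865
  k=3: C(6,3)·0.85^3·0.15^3 = 0.0414534
  k=4: C(6,4)·0.85^4·0.15^2 = 0.1761771
  k=5: C(6,5)·0.85^5·0.15^1 = 0.3993348
Total = 0.6224518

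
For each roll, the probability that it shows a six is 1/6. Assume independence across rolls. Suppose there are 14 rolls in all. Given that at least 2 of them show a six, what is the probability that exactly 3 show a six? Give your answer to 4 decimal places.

X ~ Binomial(14, 0.166667). Want P(X=3 | X≥2) = P(X=3) / P(X≥2).
P(X=3) = C(14,3)·0.166667^3·0.833333^11 = 0.226806
P(X≥2) = 1 − 0.077887 − 0.218082 = 0.704031
Ratio = 0.226806 / 0.704031 = 0.322153

0.3222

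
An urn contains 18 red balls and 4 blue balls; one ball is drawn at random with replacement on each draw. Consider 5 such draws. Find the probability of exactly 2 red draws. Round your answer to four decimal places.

0.0402

X ~ Binomial(n=5, p=0.818182).
P(X=2) = C(5,2) · p^2 · (1−p)^3
= 10 · 0.66942 · 0.0060105 = 0.040236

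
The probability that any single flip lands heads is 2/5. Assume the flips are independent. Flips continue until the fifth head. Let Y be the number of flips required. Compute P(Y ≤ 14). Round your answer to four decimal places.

0.7207

Finishing within 14 flips ⇔ at least 5 successes in the first 14. With X ~ Binomial(14, 0.40), P(Y ≤ 14) = 1 − P(X ≤ 4).
  k=0: C(14,0)·0.40^0·0.60^14 = 0.000784
  k=1: C(14,1)·0.40^1·0.60^13 = 0.007314
  k=2: C(14,2)·0.40^2·0.60^12 = 0.031694
  k=3: C(14,3)·0.40^3·0.60^11 = 0.084517
  k=4: C(14,4)·0.40^4·0.60^10 = 0.154948
1 − 0.279257 = 0.720743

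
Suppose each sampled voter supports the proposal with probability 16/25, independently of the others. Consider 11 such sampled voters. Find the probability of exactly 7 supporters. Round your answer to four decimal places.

X ~ Binomial(n=11, p=0.64).
P(X=7) = C(11,7) · p^7 · (1−p)^4
= 330 · 0.04398 · 0.016796 = 0.243772

0.2438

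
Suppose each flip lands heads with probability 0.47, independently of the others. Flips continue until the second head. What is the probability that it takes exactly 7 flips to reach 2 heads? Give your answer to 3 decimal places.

Y = trial on which the second success occurs; negative binomial, r=2, p=0.47.
P(Y=7) = C(6,1) · p^2 · (1−p)^5
= 6 · 0.2209 · 0.04182 = 0.05543

0.055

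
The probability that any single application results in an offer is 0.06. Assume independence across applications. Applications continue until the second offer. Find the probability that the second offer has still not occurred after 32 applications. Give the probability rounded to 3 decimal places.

0.420

Needing more than 32 applications ⇔ fewer than 2 successes in the first 32. With X ~ Binomial(32, 0.06), P(Y > 32) = P(X ≤ 1).
  k=0: C(32,0)·0.06^0·0.94^32 = 0.13807
  k=1: C(32,1)·0.06^1·0.94^31 = 0.28201
P(X ≤ 1) = 0.42008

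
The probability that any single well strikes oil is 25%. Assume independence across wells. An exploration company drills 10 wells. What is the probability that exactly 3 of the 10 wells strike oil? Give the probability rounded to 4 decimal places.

X ~ Binomial(n=10, p=0.25).
P(X=3) = C(10,3) · p^3 · (1−p)^7
= 120 · 0.015625 · 0.13348 = 0.250282

0.2503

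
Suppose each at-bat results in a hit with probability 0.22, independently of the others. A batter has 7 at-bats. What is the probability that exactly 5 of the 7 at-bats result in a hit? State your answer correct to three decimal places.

0.007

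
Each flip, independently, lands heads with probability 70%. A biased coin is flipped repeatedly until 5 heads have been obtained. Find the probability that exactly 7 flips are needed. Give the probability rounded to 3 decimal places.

0.227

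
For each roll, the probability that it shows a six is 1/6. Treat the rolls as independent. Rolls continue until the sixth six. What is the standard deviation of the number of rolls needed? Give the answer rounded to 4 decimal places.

13.4164

Y = total rolls until the sixth success; negative binomial with r=6, p=0.166667.
SD(Y) = √[r(1−p)/p²] = √(180.000000) = 13.416408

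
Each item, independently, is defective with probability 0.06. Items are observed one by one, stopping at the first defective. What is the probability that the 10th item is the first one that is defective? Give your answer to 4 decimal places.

0.0344

Geometric (trials to first success), p = 0.06.
P(Y = 10) = (1−p)^9 · p = 0.57299 · 0.06 = 0.034380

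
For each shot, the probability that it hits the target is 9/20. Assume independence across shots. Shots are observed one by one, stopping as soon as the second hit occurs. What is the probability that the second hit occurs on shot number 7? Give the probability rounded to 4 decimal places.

0.0611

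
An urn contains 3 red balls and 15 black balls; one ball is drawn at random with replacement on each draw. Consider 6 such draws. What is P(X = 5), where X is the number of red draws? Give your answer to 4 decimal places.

X ~ Binomial(n=6, p=0.166667).
P(X=5) = C(6,5) · p^5 · (1−p)^1
= 6 · 0.0001286 · 0.83333 = 0.000643

0.0006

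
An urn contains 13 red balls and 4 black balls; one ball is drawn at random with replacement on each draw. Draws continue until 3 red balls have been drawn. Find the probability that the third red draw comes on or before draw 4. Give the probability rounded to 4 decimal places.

0.7628

Finishing within 4 draws ⇔ at least 3 successes in the first 4. With X ~ Binomial(4, 0.764706), P(Y ≤ 4) = 1 − P(X ≤ 2).
  k=0: C(4,0)·0.764706^0·0.235294^4 = 0.003065
  k=1: C(4,1)·0.764706^1·0.235294^3 = 0.039846
  k=2: C(4,2)·0.764706^2·0.235294^2 = 0.194251
1 − 0.237162 = 0.762838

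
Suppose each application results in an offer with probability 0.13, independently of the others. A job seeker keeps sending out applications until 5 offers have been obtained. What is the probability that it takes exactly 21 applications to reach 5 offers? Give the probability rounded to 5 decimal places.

Y = trial on which the fifth success occurs; negative binomial, r=5, p=0.13.
P(Y=21) = C(20,4) · p^5 · (1−p)^16
= 4845 · 3.7129e-05 · 0.10772 = 0.0193784

0.01938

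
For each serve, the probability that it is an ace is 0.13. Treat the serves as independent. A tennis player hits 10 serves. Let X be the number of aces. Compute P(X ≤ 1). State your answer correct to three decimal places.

X ~ Binomial(10, 0.13); P(X ≤ 1) = Σ C(10,k) p^k (1−p)^(10−k) over k:
  k=0: C(10,0)·0.13^0·0.87^10 = 0.24842
  k=1: C(10,1)·0.13^1·0.87^9 = 0.37121
Total = 0.61963

0.620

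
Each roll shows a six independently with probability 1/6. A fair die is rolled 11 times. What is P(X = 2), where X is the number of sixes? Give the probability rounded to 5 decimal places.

X ~ Binomial(n=11, p=0.166667).
P(X=2) = C(11,2) · p^2 · (1−p)^9
= 55 · 0.027778 · 0.19381 = 0.2960936

0.29609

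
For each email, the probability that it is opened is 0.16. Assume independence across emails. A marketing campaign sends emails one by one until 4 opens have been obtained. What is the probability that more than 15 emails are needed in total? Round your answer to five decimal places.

Needing more than 15 emails ⇔ fewer than 4 successes in the first 15. With X ~ Binomial(15, 0.16), P(Y > 15) = P(X ≤ 3).
  k=0: C(15,0)·0.16^0·0.84^15 = 0.0731458
  k=1: C(15,1)·0.16^1·0.84^14 = 0.2089880
  k=2: C(15,2)·0.16^2·0.84^13 = 0.2786506
  k=3: C(15,3)·0.16^3·0.84^12 = 0.2299973
P(X ≤ 3) = 0.7907817

0.79078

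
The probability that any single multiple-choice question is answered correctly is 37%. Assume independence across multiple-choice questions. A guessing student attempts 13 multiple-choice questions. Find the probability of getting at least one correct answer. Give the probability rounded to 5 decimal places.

P(at least one) = 1 − P(none) = 1 − (1 − 0.37)^13
= 1 − 0.0024628 = 0.9975372

0.99754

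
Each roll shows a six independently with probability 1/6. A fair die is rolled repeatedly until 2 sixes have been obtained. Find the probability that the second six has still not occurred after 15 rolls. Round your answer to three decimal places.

0.260

Needing more than 15 rolls ⇔ fewer than 2 successes in the first 15. With X ~ Binomial(15, 0.166667), P(Y > 15) = P(X ≤ 1).
  k=0: C(15,0)·0.166667^0·0.833333^15 = 0.06491
  k=1: C(15,1)·0.166667^1·0.833333^14 = 0.19472
P(X ≤ 1) = 0.25962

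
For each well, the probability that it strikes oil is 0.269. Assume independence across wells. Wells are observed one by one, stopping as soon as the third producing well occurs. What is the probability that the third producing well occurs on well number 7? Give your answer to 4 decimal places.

Y = trial on which the third success occurs; negative binomial, r=3, p=0.269.
P(Y=7) = C(6,2) · p^3 · (1−p)^4
= 15 · 0.019465 · 0.28554 = 0.083371

0.0834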